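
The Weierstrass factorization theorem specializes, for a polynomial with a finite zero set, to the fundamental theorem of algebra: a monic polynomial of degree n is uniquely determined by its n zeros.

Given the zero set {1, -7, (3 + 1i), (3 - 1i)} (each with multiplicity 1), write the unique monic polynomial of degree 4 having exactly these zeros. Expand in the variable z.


The polynomial is p(z) = ∏_{α ∈ S} (z − α), where S = {1, -7, (3 + 1i), (3 - 1i)}.
Expanding the product yields: p(z) = z^4 -33·z^2 + 102·z -70.
Note conjugate pairs combine to real quadratics: (z − (3+1i))(z − (3−1i)) = z² − 6z + 10.
The resulting polynomial has degree 4 and real coefficients as required.

p(z) = z^4 -33·z^2 + 102·z -70.


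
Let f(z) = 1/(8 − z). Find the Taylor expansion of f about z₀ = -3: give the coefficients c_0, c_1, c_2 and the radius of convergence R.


Let w = z − z₀, so z = z₀ + w.
Then 8 − z = 8 − (z₀ + w) = (8 − z₀) − w = 11 − w.
f(z) = 1/(11 − w) = (1/(11)) · 1/(1 − w/(11)) = Σ_{n≥0} w^n / (11)^(n+1).
So c_n = 1/(11)^(n+1):
  c_0 = 1/(11)^1 = 1/11.
  c_1 = 1/(11)^2 = 1/121.
  c_2 = 1/(11)^3 = 1/1331.
The series is valid for |w/d| < 1, i.e. |z − z₀| < |d|.
Radius of convergence: R = |8 − z₀| = |11| = 11 (distance from z₀ to the singularity z = 8).

c_0 = 1/11, c_1 = 1/121, c_2 = 1/1331; R = 11.


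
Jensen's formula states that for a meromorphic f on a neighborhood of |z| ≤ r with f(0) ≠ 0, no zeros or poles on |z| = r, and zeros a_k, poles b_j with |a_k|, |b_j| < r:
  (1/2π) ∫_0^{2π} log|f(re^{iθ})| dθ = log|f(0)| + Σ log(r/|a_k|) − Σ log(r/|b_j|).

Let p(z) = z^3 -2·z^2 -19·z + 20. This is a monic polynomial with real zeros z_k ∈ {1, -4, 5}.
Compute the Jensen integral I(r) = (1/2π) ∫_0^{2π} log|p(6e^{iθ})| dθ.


Zeros: -4, 1, 5; r = 6.
Inside |z| < r: -4, 1, 5. Outside (|z| ≥ r): ∅.
p(0) = 20, so log|p(0)| = log(20) = 2.9957.
Apply Jensen: I(r) = log|p(0)| + Σ_k log(r/|z_k|), summed over zeros inside |z| < r.
  log(r/|z_k|) for z_k = 1: log(6/1) = 1.7918
  log(r/|z_k|) for z_k = -4: log(6/4) = 0.4055
  log(r/|z_k|) for z_k = 5: log(6/5) = 0.1823
Sum over inside zeros: 2.3795.
I(r) = log|p(0)| + (inside sum) = 2.9957 + 2.3795 = 5.3753.
Closed form (all zeros inside, monic): I(r) = n·log(r) = 3·log(6) = 5.3753. ✓

I(r) ≈ 5.3753.


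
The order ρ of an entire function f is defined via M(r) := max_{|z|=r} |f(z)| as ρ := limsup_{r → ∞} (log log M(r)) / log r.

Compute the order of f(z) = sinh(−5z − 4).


sinh(w) is a linear combination of e^{iw} and e^{−iw} (or e^w, e^{−w} in the hyperbolic case), so |sinh(w)| ≤ e^{|w|}. With w = −5z − 4, |w| ≤ 5|z| + 4 = 5r + 4 on |z| = r, giving M(r) ≤ e^{5r + 4}, so ρ ≤ 1. On a suitable ray (z = it for sin/cos; z = t for sinh/cosh, t real → ∞), |sinh(−5z − 4)| grows like e^{5|t|}/2, so ρ ≥ 1. Hence ρ = 1.
Therefore ρ = 1.

Order ρ = 1.


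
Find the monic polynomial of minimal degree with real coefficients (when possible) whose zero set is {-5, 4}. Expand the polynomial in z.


The polynomial is p(z) = ∏_{α ∈ S} (z − α), where S = {-5, 4}.
Expanding the product yields: p(z) = z^2 + z -20.
The resulting polynomial has degree 2 and real coefficients as required.

p(z) = z^2 + z -20.


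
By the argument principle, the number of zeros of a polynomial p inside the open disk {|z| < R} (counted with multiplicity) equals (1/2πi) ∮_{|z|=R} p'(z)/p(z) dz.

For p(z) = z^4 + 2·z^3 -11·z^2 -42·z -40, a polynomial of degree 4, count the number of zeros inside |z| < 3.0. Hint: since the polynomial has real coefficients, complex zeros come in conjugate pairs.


The zeros of p are: 4, -2, (-2 + 1i), (-2 - 1i).
Their magnitudes are: 4, 2, 2.236, 2.236.
Zeros with |z| < R = 3.0: -2, (-2 + 1i), (-2 - 1i).
Count = 3.
By the argument principle, (1/2πi) ∮_{|z|=R} p'(z)/p(z) dz equals exactly this count.

Number of zeros inside |z| < 3.0: 3.


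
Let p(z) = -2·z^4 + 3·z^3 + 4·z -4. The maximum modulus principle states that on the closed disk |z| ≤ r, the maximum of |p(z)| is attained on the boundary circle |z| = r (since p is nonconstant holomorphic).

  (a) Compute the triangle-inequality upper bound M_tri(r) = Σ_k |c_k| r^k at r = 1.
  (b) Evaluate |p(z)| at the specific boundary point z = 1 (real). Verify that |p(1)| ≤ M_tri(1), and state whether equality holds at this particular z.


Coefficients: c_0 = -4, c_1 = 4, c_2 = 0, c_3 = 3, c_4 = -2. Radius r = 1.
Part (a). Triangle bound: M_tri(r) = Σ_k |c_k| r^k
  = |-4|·1^0 + |4|·1^1 + |0|·1^2 + |3|·1^3 + |-2|·1^4
  = 4 + 4 + 0 + 3 + 2 = 13.
This bounds M(r) := max_{|z|=r} |p(z)| from above; equality holds iff all terms c_k z^k can be made to align in phase at a single z on |z|=r.
Part (b). At z = 1 (real, on the circle |z| = r):
  p(1) = (-4)·1^0 + (4)·1^1 + (0)·1^2 + (3)·1^3 + (-2)·1^4 = 1.
  |p(1)| = 1.
Check: |p(1)| = 1 ≤ 13 = M_tri(1). ✓ Equality does not hold at z = 1 (the coefficients have mixed signs, so the terms do not all align in phase there).

M_tri(1) = 13; |p(1)| = 1; equality at z=1: no.


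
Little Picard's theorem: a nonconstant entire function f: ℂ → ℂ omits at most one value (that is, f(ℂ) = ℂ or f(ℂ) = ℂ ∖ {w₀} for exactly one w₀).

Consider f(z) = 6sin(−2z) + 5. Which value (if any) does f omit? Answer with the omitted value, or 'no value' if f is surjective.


Little Picard bounds the complement of f(ℂ) to at most one point.
sin is entire and surjective onto ℂ: for every w ∈ ℂ, sin(ζ) = w has a solution ζ ∈ ℂ (e.g., via the complex inverse arcsin). With ζ = −2z this gives z = ζ/(-2). Then 6·sin(−2z) takes every value in 6·ℂ = ℂ, and adding 5 is a bijection of ℂ. So f is surjective and omits no value. (Note: only on the real line is sin bounded by [−1, 1].)

Omitted value: no value.


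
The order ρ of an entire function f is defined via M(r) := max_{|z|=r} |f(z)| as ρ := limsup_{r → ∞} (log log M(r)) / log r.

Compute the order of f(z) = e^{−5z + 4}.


|e^{−5z + 4}| = e^{Re(-5·z) + 4} ≤ e^{5|z|^1 + 4} = e^{5r^1 + 4} on |z| = r, so ρ ≤ 1. Choosing z on |z|=r so that -5·z is real positive (always possible by picking arg z appropriately) gives |f(z)| = e^{5r^1 + 4}, matching the bound. The additive constant 4 does not affect log log M(r) ~ 1·log r. Hence ρ = 1.
Therefore ρ = 1.

Order ρ = 1.


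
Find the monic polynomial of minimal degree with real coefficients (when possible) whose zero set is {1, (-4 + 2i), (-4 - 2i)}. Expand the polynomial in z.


The polynomial is p(z) = ∏_{α ∈ S} (z − α), where S = {1, (-4 + 2i), (-4 - 2i)}.
Expanding the product yields: p(z) = z^3 + 7·z^2 + 12·z -20.
Note conjugate pairs combine to real quadratics: (z − (-4+2i))(z − (-4−2i)) = z² + 8z + 20.
The resulting polynomial has degree 3 and real coefficients as required.

p(z) = z^3 + 7·z^2 + 12·z -20.


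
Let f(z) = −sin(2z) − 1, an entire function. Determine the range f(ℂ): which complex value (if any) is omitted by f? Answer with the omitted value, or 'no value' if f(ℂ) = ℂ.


Little Picard bounds the complement of f(ℂ) to at most one point.
sin is entire and surjective onto ℂ: for every w ∈ ℂ, sin(ζ) = w has a solution ζ ∈ ℂ (e.g., via the complex inverse arcsin). With ζ = 2z this gives z = ζ/(2). Then -1·sin(2z) takes every value in -1·ℂ = ℂ, and adding -1 is a bijection of ℂ. So f is surjective and omits no value. (Note: only on the real line is sin bounded by [−1, 1].)

Omitted value: no value.


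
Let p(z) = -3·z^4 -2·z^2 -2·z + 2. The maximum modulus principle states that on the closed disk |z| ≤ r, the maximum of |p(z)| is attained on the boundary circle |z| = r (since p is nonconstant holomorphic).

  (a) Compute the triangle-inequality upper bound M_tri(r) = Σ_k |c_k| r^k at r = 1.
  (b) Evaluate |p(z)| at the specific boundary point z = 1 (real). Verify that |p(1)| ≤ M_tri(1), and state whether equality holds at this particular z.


Coefficients: c_0 = 2, c_1 = -2, c_2 = -2, c_3 = 0, c_4 = -3. Radius r = 1.
Part (a). Triangle bound: M_tri(r) = Σ_k |c_k| r^k
  = |2|·1^0 + |-2|·1^1 + |-2|·1^2 + |0|·1^3 + |-3|·1^4
  = 2 + 2 + 2 + 0 + 3 = 9.
This bounds M(r) := max_{|z|=r} |p(z)| from above; equality holds iff all terms c_k z^k can be made to align in phase at a single z on |z|=r.
Part (b). At z = 1 (real, on the circle |z| = r):
  p(1) = (2)·1^0 + (-2)·1^1 + (-2)·1^2 + (0)·1^3 + (-3)·1^4 = -5.
  |p(1)| = 5.
Check: |p(1)| = 5 ≤ 9 = M_tri(1). ✓ Equality does not hold at z = 1 (the coefficients have mixed signs, so the terms do not all align in phase there).

M_tri(1) = 9; |p(1)| = 5; equality at z=1: no.


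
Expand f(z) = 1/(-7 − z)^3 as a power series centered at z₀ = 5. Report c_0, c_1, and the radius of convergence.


Let w = z − z₀, so z = z₀ + w.
Then -7 − z = -7 − (z₀ + w) = (-7 − z₀) − w = -12 − w.
f(z) = 1/(-12 − w)^3 = (1/(-12)^3) · (1 − w/(-12))^{−3}.
By the binomial series (1−u)^{−3} = Σ_{n≥0} C(n+2, 2) u^n for |u|<1, with u = w/(-12):
  c_n = C(n+2, 2) / (-12)^(n+3).
  c_0 = 1/(-12)^3 = -1/1728.
  c_1 = 3/(-12)^4 = 1/6912.
The series is valid for |w/d| < 1, i.e. |z − z₀| < |d|.
Radius of convergence: R = |-7 − z₀| = |-12| = 12 (distance from z₀ to the singularity z = -7).

c_0 = -1/1728, c_1 = 1/6912; R = 12.


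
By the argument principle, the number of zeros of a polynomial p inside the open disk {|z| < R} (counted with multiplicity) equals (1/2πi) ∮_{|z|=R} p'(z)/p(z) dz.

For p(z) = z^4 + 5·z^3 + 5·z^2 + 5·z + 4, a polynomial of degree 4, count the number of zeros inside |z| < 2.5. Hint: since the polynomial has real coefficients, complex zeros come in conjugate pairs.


The zeros of p are: -4, (0 + 1i), (0 - 1i), -1.
Their magnitudes are: 4, 1, 1, 1.
Zeros with |z| < R = 2.5: (0 + 1i), (0 - 1i), -1.
Count = 3.
By the argument principle, (1/2πi) ∮_{|z|=R} p'(z)/p(z) dz equals exactly this count.

Number of zeros inside |z| < 2.5: 3.


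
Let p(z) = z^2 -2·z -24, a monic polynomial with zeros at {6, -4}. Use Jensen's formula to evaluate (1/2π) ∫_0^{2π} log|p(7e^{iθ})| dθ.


Zeros: -4, 6; r = 7.
Inside |z| < r: -4, 6. Outside (|z| ≥ r): ∅.
p(0) = -24, so log|p(0)| = log(24) = 3.1781.
Apply Jensen: I(r) = log|p(0)| + Σ_k log(r/|z_k|), summed over zeros inside |z| < r.
  log(r/|z_k|) for z_k = 6: log(7/6) = 0.1542
  log(r/|z_k|) for z_k = -4: log(7/4) = 0.5596
Sum over inside zeros: 0.7138.
I(r) = log|p(0)| + (inside sum) = 3.1781 + 0.7138 = 3.8918.
Closed form (all zeros inside, monic): I(r) = n·log(r) = 2·log(7) = 3.8918. ✓

I(r) ≈ 3.8918.


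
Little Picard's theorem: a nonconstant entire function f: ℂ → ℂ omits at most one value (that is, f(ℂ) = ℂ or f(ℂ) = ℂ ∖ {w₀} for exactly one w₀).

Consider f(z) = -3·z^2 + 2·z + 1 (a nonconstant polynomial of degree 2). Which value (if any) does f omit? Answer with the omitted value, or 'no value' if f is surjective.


Little Picard bounds the complement of f(ℂ) to at most one point.
For every w ∈ ℂ, the equation p(z) − w = 0 is a nonconstant polynomial in z and hence has at least one root by the fundamental theorem of algebra. So p is surjective onto ℂ, omitting no value.

Omitted value: no value.


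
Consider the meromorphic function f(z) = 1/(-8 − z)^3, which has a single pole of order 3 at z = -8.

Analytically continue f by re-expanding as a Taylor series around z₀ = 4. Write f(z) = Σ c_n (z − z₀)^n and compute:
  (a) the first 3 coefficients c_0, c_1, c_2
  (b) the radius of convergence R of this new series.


Let w = z − z₀, so z = z₀ + w.
Then -8 − z = -8 − (z₀ + w) = (-8 − z₀) − w = -12 − w.
f(z) = 1/(-12 − w)^3 = (1/(-12)^3) · (1 − w/(-12))^{−3}.
By the binomial series (1−u)^{−3} = Σ_{n≥0} C(n+2, 2) u^n for |u|<1, with u = w/(-12):
  c_n = C(n+2, 2) / (-12)^(n+3).
  c_0 = 1/(-12)^3 = -1/1728.
  c_1 = 3/(-12)^4 = 1/6912.
  c_2 = 6/(-12)^5 = -1/41472.
The series is valid for |w/d| < 1, i.e. |z − z₀| < |d|.
Radius of convergence: R = |-8 − z₀| = |-12| = 12 (distance from z₀ to the singularity z = -8).

c_0 = -1/1728, c_1 = 1/6912, c_2 = -1/41472; R = 12.


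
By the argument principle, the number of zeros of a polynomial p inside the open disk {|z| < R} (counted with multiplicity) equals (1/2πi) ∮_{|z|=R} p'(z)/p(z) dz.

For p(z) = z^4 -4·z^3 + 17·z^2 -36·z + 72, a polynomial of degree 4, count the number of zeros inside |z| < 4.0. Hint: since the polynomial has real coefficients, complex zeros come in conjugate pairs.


The zeros of p are: (2 + 2i), (2 - 2i), (0 + 3i), (0 - 3i).
Their magnitudes are: 2.828, 2.828, 3, 3.
Zeros with |z| < R = 4.0: (2 + 2i), (2 - 2i), (0 + 3i), (0 - 3i).
Count = 4.
By the argument principle, (1/2πi) ∮_{|z|=R} p'(z)/p(z) dz equals exactly this count.

Number of zeros inside |z| < 4.0: 4.


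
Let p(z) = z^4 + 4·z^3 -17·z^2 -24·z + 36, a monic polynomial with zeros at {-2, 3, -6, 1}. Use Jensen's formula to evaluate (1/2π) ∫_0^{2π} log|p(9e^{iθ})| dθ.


Zeros: -6, -2, 1, 3; r = 9.
Inside |z| < r: -6, -2, 1, 3. Outside (|z| ≥ r): ∅.
p(0) = 36, so log|p(0)| = log(36) = 3.5835.
Apply Jensen: I(r) = log|p(0)| + Σ_k log(r/|z_k|), summed over zeros inside |z| < r.
  log(r/|z_k|) for z_k = -2: log(9/2) = 1.5041
  log(r/|z_k|) for z_k = 3: log(9/3) = 1.0986
  log(r/|z_k|) for z_k = -6: log(9/6) = 0.4055
  log(r/|z_k|) for z_k = 1: log(9/1) = 2.1972
Sum over inside zeros: 5.2054.
I(r) = log|p(0)| + (inside sum) = 3.5835 + 5.2054 = 8.7889.
Closed form (all zeros inside, monic): I(r) = n·log(r) = 4·log(9) = 8.7889. ✓

I(r) ≈ 8.7889.


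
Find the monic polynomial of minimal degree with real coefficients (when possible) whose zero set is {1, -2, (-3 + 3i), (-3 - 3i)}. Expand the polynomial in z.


The polynomial is p(z) = ∏_{α ∈ S} (z − α), where S = {1, -2, (-3 + 3i), (-3 - 3i)}.
Expanding the product yields: p(z) = z^4 + 7·z^3 + 22·z^2 + 6·z -36.
Note conjugate pairs combine to real quadratics: (z − (-3+3i))(z − (-3−3i)) = z² + 6z + 18.
The resulting polynomial has degree 4 and real coefficients as required.

p(z) = z^4 + 7·z^3 + 22·z^2 + 6·z -36.


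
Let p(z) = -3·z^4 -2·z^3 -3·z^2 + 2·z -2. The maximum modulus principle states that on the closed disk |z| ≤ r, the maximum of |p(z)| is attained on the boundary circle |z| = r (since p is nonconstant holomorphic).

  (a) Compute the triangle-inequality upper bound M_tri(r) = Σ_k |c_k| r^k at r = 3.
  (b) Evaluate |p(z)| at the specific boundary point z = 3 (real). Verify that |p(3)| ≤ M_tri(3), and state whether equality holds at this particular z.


Coefficients: c_0 = -2, c_1 = 2, c_2 = -3, c_3 = -2, c_4 = -3. Radius r = 3.
Part (a). Triangle bound: M_tri(r) = Σ_k |c_k| r^k
  = |-2|·3^0 + |2|·3^1 + |-3|·3^2 + |-2|·3^3 + |-3|·3^4
  = 2 + 6 + 27 + 54 + 243 = 332.
This bounds M(r) := max_{|z|=r} |p(z)| from above; equality holds iff all terms c_k z^k can be made to align in phase at a single z on |z|=r.
Part (b). At z = 3 (real, on the circle |z| = r):
  p(3) = (-2)·3^0 + (2)·3^1 + (-3)·3^2 + (-2)·3^3 + (-3)·3^4 = -320.
  |p(3)| = 320.
Check: |p(3)| = 320 ≤ 332 = M_tri(3). ✓ Equality does not hold at z = 3 (the coefficients have mixed signs, so the terms do not all align in phase there).

M_tri(3) = 332; |p(3)| = 320; equality at z=3: no.


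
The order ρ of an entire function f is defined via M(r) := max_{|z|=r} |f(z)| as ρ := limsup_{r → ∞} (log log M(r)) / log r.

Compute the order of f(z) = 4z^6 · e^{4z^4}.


M(r) = max_{|z|=r} |4|·|z|^6·|e^{4z^4}| = 4·r^6 · e^{4r^4} (the factors attain their maxima compatibly on |z|=r). Then log M(r) = log 4 + 6·log r + 4r^4, dominated by the last term, so log log M(r) ~ 4·log r. The polynomial factor 4z^6 contributes only a log r term and does not affect the order. ρ = 4.
Therefore ρ = 4.

Order ρ = 4.


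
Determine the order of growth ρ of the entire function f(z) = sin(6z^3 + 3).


Write sin(w) = (e^{iw} ± e^{−iw})/(2 or 2i), so |sin(w)| ≤ e^{|w|}. With w = 6z^3 + 3, |w| ≤ 6r^3 + 3 on |z|=r, giving M(r) ≤ e^{6r^3 + 3} and ρ ≤ 3. For the lower bound, choose z on |z|=r with 6z^3 purely imaginary of modulus 6r^3; then |sin(6z^3 + 3)| grows like e^{6r^3}/2, so ρ ≥ 3. Hence ρ = 3.
Therefore ρ = 3.

Order ρ = 3.


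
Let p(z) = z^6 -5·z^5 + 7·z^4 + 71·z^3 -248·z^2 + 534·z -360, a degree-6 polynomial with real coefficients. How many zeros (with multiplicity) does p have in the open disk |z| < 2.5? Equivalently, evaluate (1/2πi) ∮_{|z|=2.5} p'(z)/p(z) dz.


The zeros of p are: -4, (3 + 3i), (3 - 3i), 1, (1 + 2i), (1 - 2i).
Their magnitudes are: 4, 4.243, 4.243, 1, 2.236, 2.236.
Zeros with |z| < R = 2.5: 1, (1 + 2i), (1 - 2i).
Count = 3.
By the argument principle, (1/2πi) ∮_{|z|=R} p'(z)/p(z) dz equals exactly this count.

Number of zeros inside |z| < 2.5: 3.


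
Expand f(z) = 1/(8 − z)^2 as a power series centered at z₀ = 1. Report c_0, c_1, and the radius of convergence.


Let w = z − z₀, so z = z₀ + w.
Then 8 − z = 8 − (z₀ + w) = (8 − z₀) − w = 7 − w.
f(z) = 1/(7 − w)^2 = (1/(7)^2) · (1 − w/(7))^{−2}.
By the binomial series (1−u)^{−2} = Σ_{n≥0} C(n+1, 1) u^n for |u|<1, with u = w/(7):
  c_n = C(n+1, 1) / (7)^(n+2).
  c_0 = 1/(7)^2 = 1/49.
  c_1 = 2/(7)^3 = 2/343.
The series is valid for |w/d| < 1, i.e. |z − z₀| < |d|.
Radius of convergence: R = |8 − z₀| = |7| = 7 (distance from z₀ to the singularity z = 8).

c_0 = 1/49, c_1 = 2/343; R = 7.


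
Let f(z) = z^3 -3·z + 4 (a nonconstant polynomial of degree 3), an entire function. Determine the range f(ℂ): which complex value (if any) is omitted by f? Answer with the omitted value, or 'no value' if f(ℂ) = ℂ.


Little Picard bounds the complement of f(ℂ) to at most one point.
For every w ∈ ℂ, the equation p(z) − w = 0 is a nonconstant polynomial in z and hence has at least one root by the fundamental theorem of algebra. So p is surjective onto ℂ, omitting no value.

Omitted value: no value.


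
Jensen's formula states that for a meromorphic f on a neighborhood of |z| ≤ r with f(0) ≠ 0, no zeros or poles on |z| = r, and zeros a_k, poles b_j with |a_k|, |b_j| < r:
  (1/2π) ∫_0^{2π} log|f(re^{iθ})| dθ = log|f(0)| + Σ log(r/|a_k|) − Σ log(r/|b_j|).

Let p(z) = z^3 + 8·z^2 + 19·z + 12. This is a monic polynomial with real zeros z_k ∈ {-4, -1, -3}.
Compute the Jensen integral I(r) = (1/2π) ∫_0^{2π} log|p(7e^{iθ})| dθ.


Zeros: -4, -3, -1; r = 7.
Inside |z| < r: -4, -3, -1. Outside (|z| ≥ r): ∅.
p(0) = 12, so log|p(0)| = log(12) = 2.4849.
Apply Jensen: I(r) = log|p(0)| + Σ_k log(r/|z_k|), summed over zeros inside |z| < r.
  log(r/|z_k|) for z_k = -4: log(7/4) = 0.5596
  log(r/|z_k|) for z_k = -1: log(7/1) = 1.9459
  log(r/|z_k|) for z_k = -3: log(7/3) = 0.8473
Sum over inside zeros: 3.3528.
I(r) = log|p(0)| + (inside sum) = 2.4849 + 3.3528 = 5.8377.
Closed form (all zeros inside, monic): I(r) = n·log(r) = 3·log(7) = 5.8377. ✓

I(r) ≈ 5.8377.


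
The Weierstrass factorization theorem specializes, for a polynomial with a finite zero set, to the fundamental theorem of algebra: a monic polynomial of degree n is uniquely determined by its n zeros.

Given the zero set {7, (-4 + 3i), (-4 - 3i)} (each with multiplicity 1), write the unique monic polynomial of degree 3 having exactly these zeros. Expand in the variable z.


The polynomial is p(z) = ∏_{α ∈ S} (z − α), where S = {7, (-4 + 3i), (-4 - 3i)}.
Expanding the product yields: p(z) = z^3 + z^2 -31·z -175.
Note conjugate pairs combine to real quadratics: (z − (-4+3i))(z − (-4−3i)) = z² + 8z + 25.
The resulting polynomial has degree 3 and real coefficients as required.

p(z) = z^3 + z^2 -31·z -175.


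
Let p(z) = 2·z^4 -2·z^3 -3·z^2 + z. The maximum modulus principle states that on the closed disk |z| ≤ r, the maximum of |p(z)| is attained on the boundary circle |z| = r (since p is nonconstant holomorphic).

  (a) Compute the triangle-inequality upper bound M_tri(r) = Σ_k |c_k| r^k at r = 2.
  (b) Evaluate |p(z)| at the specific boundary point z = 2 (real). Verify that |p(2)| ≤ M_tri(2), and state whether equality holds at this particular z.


Coefficients: c_0 = 0, c_1 = 1, c_2 = -3, c_3 = -2, c_4 = 2. Radius r = 2.
Part (a). Triangle bound: M_tri(r) = Σ_k |c_k| r^k
  = |0|·2^0 + |1|·2^1 + |-3|·2^2 + |-2|·2^3 + |2|·2^4
  = 0 + 2 + 12 + 16 + 32 = 62.
This bounds M(r) := max_{|z|=r} |p(z)| from above; equality holds iff all terms c_k z^k can be made to align in phase at a single z on |z|=r.
Part (b). At z = 2 (real, on the circle |z| = r):
  p(2) = (0)·2^0 + (1)·2^1 + (-3)·2^2 + (-2)·2^3 + (2)·2^4 = 6.
  |p(2)| = 6.
Check: |p(2)| = 6 ≤ 62 = M_tri(2). ✓ Equality does not hold at z = 2 (the coefficients have mixed signs, so the terms do not all align in phase there).

M_tri(2) = 62; |p(2)| = 6; equality at z=2: no.


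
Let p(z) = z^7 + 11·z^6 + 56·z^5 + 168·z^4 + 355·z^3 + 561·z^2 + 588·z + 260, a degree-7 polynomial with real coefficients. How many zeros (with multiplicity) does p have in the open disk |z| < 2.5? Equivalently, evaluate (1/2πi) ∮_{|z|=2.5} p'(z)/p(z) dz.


The zeros of p are: (-3 + 2i), (-3 - 2i), -1, (0 + 2i), (0 - 2i), (-2 + 1i), (-2 - 1i).
Their magnitudes are: 3.606, 3.606, 1, 2, 2, 2.236, 2.236.
Zeros with |z| < R = 2.5: -1, (0 + 2i), (0 - 2i), (-2 + 1i), (-2 - 1i).
Count = 5.
By the argument principle, (1/2πi) ∮_{|z|=R} p'(z)/p(z) dz equals exactly this count.

Number of zeros inside |z| < 2.5: 5.


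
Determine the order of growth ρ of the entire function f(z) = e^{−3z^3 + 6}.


|e^{−3z^3 + 6}| = e^{Re(-3·z^3) + 6} ≤ e^{3|z|^3 + 6} = e^{3r^3 + 6} on |z| = r, so ρ ≤ 3. Choosing z on |z|=r so that -3·z^3 is real positive (always possible by picking arg z appropriately) gives |f(z)| = e^{3r^3 + 6}, matching the bound. The additive constant 6 does not affect log log M(r) ~ 3·log r. Hence ρ = 3.
Therefore ρ = 3.

Order ρ = 3.


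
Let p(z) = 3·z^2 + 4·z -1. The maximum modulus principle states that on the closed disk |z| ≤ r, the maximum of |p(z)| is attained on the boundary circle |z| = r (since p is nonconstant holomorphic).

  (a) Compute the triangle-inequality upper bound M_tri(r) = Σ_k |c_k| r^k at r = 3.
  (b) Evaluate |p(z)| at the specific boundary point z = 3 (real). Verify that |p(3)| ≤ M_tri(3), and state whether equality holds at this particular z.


Coefficients: c_0 = -1, c_1 = 4, c_2 = 3. Radius r = 3.
Part (a). Triangle bound: M_tri(r) = Σ_k |c_k| r^k
  = |-1|·3^0 + |4|·3^1 + |3|·3^2
  = 1 + 12 + 27 = 40.
This bounds M(r) := max_{|z|=r} |p(z)| from above; equality holds iff all terms c_k z^k can be made to align in phase at a single z on |z|=r.
Part (b). At z = 3 (real, on the circle |z| = r):
  p(3) = (-1)·3^0 + (4)·3^1 + (3)·3^2 = 38.
  |p(3)| = 38.
Check: |p(3)| = 38 ≤ 40 = M_tri(3). ✓ Equality does not hold at z = 3 (the coefficients have mixed signs, so the terms do not all align in phase there).

M_tri(3) = 40; |p(3)| = 38; equality at z=3: no.


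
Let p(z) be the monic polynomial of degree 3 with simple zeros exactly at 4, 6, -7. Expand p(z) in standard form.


The polynomial is p(z) = ∏_{α ∈ S} (z − α), where S = {4, 6, -7}.
Expanding the product yields: p(z) = z^3 -3·z^2 -46·z + 168.
The resulting polynomial has degree 3 and real coefficients as required.

p(z) = z^3 -3·z^2 -46·z + 168.


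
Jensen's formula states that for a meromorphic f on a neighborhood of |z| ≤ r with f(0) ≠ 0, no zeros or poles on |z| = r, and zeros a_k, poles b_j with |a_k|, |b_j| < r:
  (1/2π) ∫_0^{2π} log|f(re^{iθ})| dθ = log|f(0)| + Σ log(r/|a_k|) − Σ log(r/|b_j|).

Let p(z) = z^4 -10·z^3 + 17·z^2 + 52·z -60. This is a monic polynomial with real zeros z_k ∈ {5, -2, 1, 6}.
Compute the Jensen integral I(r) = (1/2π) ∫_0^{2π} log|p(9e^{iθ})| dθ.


Zeros: -2, 1, 5, 6; r = 9.
Inside |z| < r: -2, 1, 5, 6. Outside (|z| ≥ r): ∅.
p(0) = -60, so log|p(0)| = log(60) = 4.0943.
Apply Jensen: I(r) = log|p(0)| + Σ_k log(r/|z_k|), summed over zeros inside |z| < r.
  log(r/|z_k|) for z_k = 5: log(9/5) = 0.5878
  log(r/|z_k|) for z_k = -2: log(9/2) = 1.5041
  log(r/|z_k|) for z_k = 1: log(9/1) = 2.1972
  log(r/|z_k|) for z_k = 6: log(9/6) = 0.4055
Sum over inside zeros: 4.6946.
I(r) = log|p(0)| + (inside sum) = 4.0943 + 4.6946 = 8.7889.
Closed form (all zeros inside, monic): I(r) = n·log(r) = 4·log(9) = 8.7889. ✓

I(r) ≈ 8.7889.


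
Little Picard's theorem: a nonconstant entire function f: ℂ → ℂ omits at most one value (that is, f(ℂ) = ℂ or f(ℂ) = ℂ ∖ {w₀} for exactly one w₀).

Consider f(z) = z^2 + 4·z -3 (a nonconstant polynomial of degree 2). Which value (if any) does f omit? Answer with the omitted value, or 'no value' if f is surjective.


Little Picard bounds the complement of f(ℂ) to at most one point.
For every w ∈ ℂ, the equation p(z) − w = 0 is a nonconstant polynomial in z and hence has at least one root by the fundamental theorem of algebra. So p is surjective onto ℂ, omitting no value.

Omitted value: no value.


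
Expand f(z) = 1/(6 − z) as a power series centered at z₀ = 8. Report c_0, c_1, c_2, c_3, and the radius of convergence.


Let w = z − z₀, so z = z₀ + w.
Then 6 − z = 6 − (z₀ + w) = (6 − z₀) − w = -2 − w.
f(z) = 1/(-2 − w) = (1/(-2)) · 1/(1 − w/(-2)) = Σ_{n≥0} w^n / (-2)^(n+1).
So c_n = 1/(-2)^(n+1):
  c_0 = 1/(-2)^1 = -1/2.
  c_1 = 1/(-2)^2 = 1/4.
  c_2 = 1/(-2)^3 = -1/8.
  c_3 = 1/(-2)^4 = 1/16.
The series is valid for |w/d| < 1, i.e. |z − z₀| < |d|.
Radius of convergence: R = |6 − z₀| = |-2| = 2 (distance from z₀ to the singularity z = 6).

c_0 = -1/2, c_1 = 1/4, c_2 = -1/8, c_3 = 1/16; R = 2.


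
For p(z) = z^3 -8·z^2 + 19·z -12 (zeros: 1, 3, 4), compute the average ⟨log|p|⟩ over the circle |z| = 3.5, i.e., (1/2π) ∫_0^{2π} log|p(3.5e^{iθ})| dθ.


Zeros: 1, 3, 4; r = 3.5.
Inside |z| < r: 1, 3. Outside (|z| ≥ r): 4.
p(0) = -12, so log|p(0)| = log(12) = 2.4849.
Apply Jensen: I(r) = log|p(0)| + Σ_k log(r/|z_k|), summed over zeros inside |z| < r.
  log(r/|z_k|) for z_k = 1: log(3.5/1) = 1.2528
  log(r/|z_k|) for z_k = 3: log(3.5/3) = 0.1542
  Outside zeros (4) contribute nothing to the Jensen sum.
Sum over inside zeros: 1.4069.
I(r) = log|p(0)| + (inside sum) = 2.4849 + 1.4069 = 3.8918.
Note: since some zeros are outside |z| ≤ r, the simplified n·log(r) form does NOT apply — only the inside zeros contribute.

I(r) ≈ 3.8918.


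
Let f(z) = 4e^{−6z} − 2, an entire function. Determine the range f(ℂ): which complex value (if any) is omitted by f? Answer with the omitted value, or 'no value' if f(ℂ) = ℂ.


Little Picard bounds the complement of f(ℂ) to at most one point.
e^{−6z} is never zero on ℂ, so 4·e^{−6z} takes every value in ℂ ∖ {0}. Adding -2 shifts the range to ℂ ∖ {-2}. Thus f omits exactly the value -2.

Omitted value: -2.


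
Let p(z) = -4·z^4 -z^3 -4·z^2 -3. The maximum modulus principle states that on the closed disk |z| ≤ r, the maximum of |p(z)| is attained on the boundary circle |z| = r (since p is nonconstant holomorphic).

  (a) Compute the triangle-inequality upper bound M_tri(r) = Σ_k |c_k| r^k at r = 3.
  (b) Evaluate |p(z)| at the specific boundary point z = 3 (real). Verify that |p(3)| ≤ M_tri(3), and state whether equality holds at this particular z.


Coefficients: c_0 = -3, c_1 = 0, c_2 = -4, c_3 = -1, c_4 = -4. Radius r = 3.
Part (a). Triangle bound: M_tri(r) = Σ_k |c_k| r^k
  = |-3|·3^0 + |0|·3^1 + |-4|·3^2 + |-1|·3^3 + |-4|·3^4
  = 3 + 0 + 36 + 27 + 324 = 390.
This bounds M(r) := max_{|z|=r} |p(z)| from above; equality holds iff all terms c_k z^k can be made to align in phase at a single z on |z|=r.
Part (b). At z = 3 (real, on the circle |z| = r):
  p(3) = (-3)·3^0 + (0)·3^1 + (-4)·3^2 + (-1)·3^3 + (-4)·3^4 = -390.
  |p(3)| = 390.
Since all nonzero coefficients share the same sign, |p(3)| = 390 = M_tri(3); the triangle bound is attained at z = 3, so in fact M(r) = 390.

M_tri(3) = 390; |p(3)| = 390; equality at z=3: yes.


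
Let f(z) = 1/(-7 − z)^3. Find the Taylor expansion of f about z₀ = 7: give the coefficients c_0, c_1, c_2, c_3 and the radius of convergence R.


Let w = z − z₀, so z = z₀ + w.
Then -7 − z = -7 − (z₀ + w) = (-7 − z₀) − w = -14 − w.
f(z) = 1/(-14 − w)^3 = (1/(-14)^3) · (1 − w/(-14))^{−3}.
By the binomial series (1−u)^{−3} = Σ_{n≥0} C(n+2, 2) u^n for |u|<1, with u = w/(-14):
  c_n = C(n+2, 2) / (-14)^(n+3).
  c_0 = 1/(-14)^3 = -1/2744.
  c_1 = 3/(-14)^4 = 3/38416.
  c_2 = 6/(-14)^5 = -3/268912.
  c_3 = 10/(-14)^6 = 5/3764768.
The series is valid for |w/d| < 1, i.e. |z − z₀| < |d|.
Radius of convergence: R = |-7 − z₀| = |-14| = 14 (distance from z₀ to the singularity z = -7).

c_0 = -1/2744, c_1 = 3/38416, c_2 = -3/268912, c_3 = 5/3764768; R = 14.


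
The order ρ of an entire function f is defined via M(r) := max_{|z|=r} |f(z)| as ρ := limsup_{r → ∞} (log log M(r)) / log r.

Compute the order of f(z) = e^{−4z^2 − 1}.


|e^{−4z^2 − 1}| = e^{Re(-4·z^2) + -1} ≤ e^{4|z|^2 + -1} = e^{4r^2 + -1} on |z| = r, so ρ ≤ 2. Choosing z on |z|=r so that -4·z^2 is real positive (always possible by picking arg z appropriately) gives |f(z)| = e^{4r^2 + -1}, matching the bound. The additive constant -1 does not affect log log M(r) ~ 2·log r. Hence ρ = 2.
Therefore ρ = 2.

Order ρ = 2.


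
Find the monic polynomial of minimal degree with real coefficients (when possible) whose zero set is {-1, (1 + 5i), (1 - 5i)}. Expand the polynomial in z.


The polynomial is p(z) = ∏_{α ∈ S} (z − α), where S = {-1, (1 + 5i), (1 - 5i)}.
Expanding the product yields: p(z) = z^3 -z^2 + 24·z + 26.
Note conjugate pairs combine to real quadratics: (z − (1+5i))(z − (1−5i)) = z² − 2z + 26.
The resulting polynomial has degree 3 and real coefficients as required.

p(z) = z^3 -z^2 + 24·z + 26.


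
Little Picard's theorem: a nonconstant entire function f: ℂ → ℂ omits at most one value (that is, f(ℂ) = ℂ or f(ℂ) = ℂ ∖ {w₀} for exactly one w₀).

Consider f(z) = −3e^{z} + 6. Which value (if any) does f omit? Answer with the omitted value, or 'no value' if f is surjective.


Little Picard bounds the complement of f(ℂ) to at most one point.
e^{z} is never zero on ℂ, so -3·e^{z} takes every value in ℂ ∖ {0}. Adding 6 shifts the range to ℂ ∖ {6}. Thus f omits exactly the value 6.

Omitted value: 6.


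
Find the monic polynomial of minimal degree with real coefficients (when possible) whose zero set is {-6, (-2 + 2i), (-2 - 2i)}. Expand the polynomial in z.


The polynomial is p(z) = ∏_{α ∈ S} (z − α), where S = {-6, (-2 + 2i), (-2 - 2i)}.
Expanding the product yields: p(z) = z^3 + 10·z^2 + 32·z + 48.
Note conjugate pairs combine to real quadratics: (z − (-2+2i))(z − (-2−2i)) = z² + 4z + 8.
The resulting polynomial has degree 3 and real coefficients as required.

p(z) = z^3 + 10·z^2 + 32·z + 48.


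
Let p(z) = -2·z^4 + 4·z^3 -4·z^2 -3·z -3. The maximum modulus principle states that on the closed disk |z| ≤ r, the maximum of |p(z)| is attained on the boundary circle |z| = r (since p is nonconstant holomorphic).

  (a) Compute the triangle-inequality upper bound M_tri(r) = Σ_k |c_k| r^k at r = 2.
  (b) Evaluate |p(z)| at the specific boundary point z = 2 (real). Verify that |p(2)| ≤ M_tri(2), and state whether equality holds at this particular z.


Coefficients: c_0 = -3, c_1 = -3, c_2 = -4, c_3 = 4, c_4 = -2. Radius r = 2.
Part (a). Triangle bound: M_tri(r) = Σ_k |c_k| r^k
  = |-3|·2^0 + |-3|·2^1 + |-4|·2^2 + |4|·2^3 + |-2|·2^4
  = 3 + 6 + 16 + 32 + 32 = 89.
This bounds M(r) := max_{|z|=r} |p(z)| from above; equality holds iff all terms c_k z^k can be made to align in phase at a single z on |z|=r.
Part (b). At z = 2 (real, on the circle |z| = r):
  p(2) = (-3)·2^0 + (-3)·2^1 + (-4)·2^2 + (4)·2^3 + (-2)·2^4 = -25.
  |p(2)| = 25.
Check: |p(2)| = 25 ≤ 89 = M_tri(2). ✓ Equality does not hold at z = 2 (the coefficients have mixed signs, so the terms do not all align in phase there).

M_tri(2) = 89; |p(2)| = 25; equality at z=2: no.


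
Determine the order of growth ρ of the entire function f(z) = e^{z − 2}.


|e^{z − 2}| = e^{Re(1·z) + -2} ≤ e^{1|z|^1 + -2} = e^{1r^1 + -2} on |z| = r, so ρ ≤ 1. Choosing z on |z|=r so that 1·z is real positive (always possible by picking arg z appropriately) gives |f(z)| = e^{1r^1 + -2}, matching the bound. The additive constant -2 does not affect log log M(r) ~ 1·log r. Hence ρ = 1.
Therefore ρ = 1.

Order ρ = 1.


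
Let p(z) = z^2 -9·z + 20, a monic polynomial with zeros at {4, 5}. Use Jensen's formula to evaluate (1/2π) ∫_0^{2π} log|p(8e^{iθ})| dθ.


Zeros: 4, 5; r = 8.
Inside |z| < r: 4, 5. Outside (|z| ≥ r): ∅.
p(0) = 20, so log|p(0)| = log(20) = 2.9957.
Apply Jensen: I(r) = log|p(0)| + Σ_k log(r/|z_k|), summed over zeros inside |z| < r.
  log(r/|z_k|) for z_k = 4: log(8/4) = 0.6931
  log(r/|z_k|) for z_k = 5: log(8/5) = 0.4700
Sum over inside zeros: 1.1632.
I(r) = log|p(0)| + (inside sum) = 2.9957 + 1.1632 = 4.1589.
Closed form (all zeros inside, monic): I(r) = n·log(r) = 2·log(8) = 4.1589. ✓

I(r) ≈ 4.1589.


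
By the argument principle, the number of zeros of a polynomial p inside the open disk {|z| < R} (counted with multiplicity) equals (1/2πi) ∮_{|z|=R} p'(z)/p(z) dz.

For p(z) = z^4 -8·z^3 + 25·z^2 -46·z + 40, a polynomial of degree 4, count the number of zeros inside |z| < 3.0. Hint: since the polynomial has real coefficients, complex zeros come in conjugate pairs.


The zeros of p are: 2, 4, (1 + 2i), (1 - 2i).
Their magnitudes are: 2, 4, 2.236, 2.236.
Zeros with |z| < R = 3.0: 2, (1 + 2i), (1 - 2i).
Count = 3.
By the argument principle, (1/2πi) ∮_{|z|=R} p'(z)/p(z) dz equals exactly this count.

Number of zeros inside |z| < 3.0: 3.


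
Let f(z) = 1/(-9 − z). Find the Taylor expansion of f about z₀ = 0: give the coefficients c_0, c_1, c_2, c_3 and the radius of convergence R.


Let w = z − z₀, so z = z₀ + w.
Then -9 − z = -9 − (z₀ + w) = (-9 − z₀) − w = -9 − w.
f(z) = 1/(-9 − w) = (1/(-9)) · 1/(1 − w/(-9)) = Σ_{n≥0} w^n / (-9)^(n+1).
So c_n = 1/(-9)^(n+1):
  c_0 = 1/(-9)^1 = -1/9.
  c_1 = 1/(-9)^2 = 1/81.
  c_2 = 1/(-9)^3 = -1/729.
  c_3 = 1/(-9)^4 = 1/6561.
The series is valid for |w/d| < 1, i.e. |z − z₀| < |d|.
Radius of convergence: R = |-9 − z₀| = |-9| = 9 (distance from z₀ to the singularity z = -9).

c_0 = -1/9, c_1 = 1/81, c_2 = -1/729, c_3 = 1/6561; R = 9.


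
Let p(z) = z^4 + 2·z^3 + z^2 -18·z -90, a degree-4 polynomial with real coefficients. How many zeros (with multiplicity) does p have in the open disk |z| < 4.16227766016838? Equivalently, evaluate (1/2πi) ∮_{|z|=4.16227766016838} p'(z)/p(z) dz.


The zeros of p are: (-1 + 3i), (-1 - 3i), 3, -3.
Their magnitudes are: 3.162, 3.162, 3, 3.
Zeros with |z| < R = 4.16227766016838: (-1 + 3i), (-1 - 3i), 3, -3.
Count = 4.
By the argument principle, (1/2πi) ∮_{|z|=R} p'(z)/p(z) dz equals exactly this count.

Number of zeros inside |z| < 4.16227766016838: 4.


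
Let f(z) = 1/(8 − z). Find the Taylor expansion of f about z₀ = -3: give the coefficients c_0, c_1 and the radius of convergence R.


Let w = z − z₀, so z = z₀ + w.
Then 8 − z = 8 − (z₀ + w) = (8 − z₀) − w = 11 − w.
f(z) = 1/(11 − w) = (1/(11)) · 1/(1 − w/(11)) = Σ_{n≥0} w^n / (11)^(n+1).
So c_n = 1/(11)^(n+1):
  c_0 = 1/(11)^1 = 1/11.
  c_1 = 1/(11)^2 = 1/121.
The series is valid for |w/d| < 1, i.e. |z − z₀| < |d|.
Radius of convergence: R = |8 − z₀| = |11| = 11 (distance from z₀ to the singularity z = 8).

c_0 = 1/11, c_1 = 1/121; R = 11.


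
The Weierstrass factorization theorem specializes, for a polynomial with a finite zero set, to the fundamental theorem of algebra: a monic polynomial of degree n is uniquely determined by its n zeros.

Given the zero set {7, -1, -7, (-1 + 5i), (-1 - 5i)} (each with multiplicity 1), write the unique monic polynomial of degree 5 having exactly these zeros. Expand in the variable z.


The polynomial is p(z) = ∏_{α ∈ S} (z − α), where S = {7, -1, -7, (-1 + 5i), (-1 - 5i)}.
Expanding the product yields: p(z) = z^5 + 3·z^4 -21·z^3 -121·z^2 -1372·z -1274.
Note conjugate pairs combine to real quadratics: (z − (-1+5i))(z − (-1−5i)) = z² + 2z + 26.
The resulting polynomial has degree 5 and real coefficients as required.

p(z) = z^5 + 3·z^4 -21·z^3 -121·z^2 -1372·z -1274.


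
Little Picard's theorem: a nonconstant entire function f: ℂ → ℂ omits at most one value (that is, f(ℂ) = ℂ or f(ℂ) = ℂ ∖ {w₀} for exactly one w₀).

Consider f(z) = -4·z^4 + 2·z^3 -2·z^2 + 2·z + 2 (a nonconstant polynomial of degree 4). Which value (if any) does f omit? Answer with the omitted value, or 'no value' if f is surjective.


Little Picard bounds the complement of f(ℂ) to at most one point.
For every w ∈ ℂ, the equation p(z) − w = 0 is a nonconstant polynomial in z and hence has at least one root by the fundamental theorem of algebra. So p is surjective onto ℂ, omitting no value.

Omitted value: no value.


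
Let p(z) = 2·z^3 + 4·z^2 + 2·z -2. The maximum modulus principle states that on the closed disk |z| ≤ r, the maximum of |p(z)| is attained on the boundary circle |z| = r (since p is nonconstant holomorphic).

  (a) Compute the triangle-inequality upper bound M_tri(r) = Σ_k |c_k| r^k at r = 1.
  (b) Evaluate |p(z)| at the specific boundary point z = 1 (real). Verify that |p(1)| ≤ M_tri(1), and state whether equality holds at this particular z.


Coefficients: c_0 = -2, c_1 = 2, c_2 = 4, c_3 = 2. Radius r = 1.
Part (a). Triangle bound: M_tri(r) = Σ_k |c_k| r^k
  = |-2|·1^0 + |2|·1^1 + |4|·1^2 + |2|·1^3
  = 2 + 2 + 4 + 2 = 10.
This bounds M(r) := max_{|z|=r} |p(z)| from above; equality holds iff all terms c_k z^k can be made to align in phase at a single z on |z|=r.
Part (b). At z = 1 (real, on the circle |z| = r):
  p(1) = (-2)·1^0 + (2)·1^1 + (4)·1^2 + (2)·1^3 = 6.
  |p(1)| = 6.
Check: |p(1)| = 6 ≤ 10 = M_tri(1). ✓ Equality does not hold at z = 1 (the coefficients have mixed signs, so the terms do not all align in phase there).

M_tri(1) = 10; |p(1)| = 6; equality at z=1: no.


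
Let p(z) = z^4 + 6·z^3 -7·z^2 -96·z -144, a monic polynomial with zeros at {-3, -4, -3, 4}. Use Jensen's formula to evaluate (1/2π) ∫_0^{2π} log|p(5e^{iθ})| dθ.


Zeros: -4, -3, -3, 4; r = 5.
Inside |z| < r: -4, -3, -3, 4. Outside (|z| ≥ r): ∅.
p(0) = -144, so log|p(0)| = log(144) = 4.9698.
Apply Jensen: I(r) = log|p(0)| + Σ_k log(r/|z_k|), summed over zeros inside |z| < r.
  log(r/|z_k|) for z_k = -3: log(5/3) = 0.5108
  log(r/|z_k|) for z_k = -4: log(5/4) = 0.2231
  log(r/|z_k|) for z_k = -3: log(5/3) = 0.5108
  log(r/|z_k|) for z_k = 4: log(5/4) = 0.2231
Sum over inside zeros: 1.4679.
I(r) = log|p(0)| + (inside sum) = 4.9698 + 1.4679 = 6.4378.
Closed form (all zeros inside, monic): I(r) = n·log(r) = 4·log(5) = 6.4378. ✓

I(r) ≈ 6.4378.


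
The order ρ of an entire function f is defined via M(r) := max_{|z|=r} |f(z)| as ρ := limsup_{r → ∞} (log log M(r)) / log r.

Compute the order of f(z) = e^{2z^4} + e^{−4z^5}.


Each summand is entire of order 4 and 5 respectively (as in the single-exponential case). The order of a sum is at most the max of the orders, so ρ ≤ 5. For the lower bound: on |z|=r choose arg z so that -4z^5 is real positive; then |e^{-4z^5}| = e^{4r^5} while |e^{2z^4}| ≤ e^{2r^4} = o(e^{4r^5}). So |f| ≥ e^{4r^5}(1 − o(1)) and ρ ≥ 5. Hence ρ = max(4, 5) = 5.
Therefore ρ = 5.

Order ρ = 5.


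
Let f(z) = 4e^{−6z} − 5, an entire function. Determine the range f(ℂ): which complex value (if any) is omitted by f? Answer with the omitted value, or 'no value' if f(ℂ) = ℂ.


Little Picard bounds the complement of f(ℂ) to at most one point.
e^{−6z} is never zero on ℂ, so 4·e^{−6z} takes every value in ℂ ∖ {0}. Adding -5 shifts the range to ℂ ∖ {-5}. Thus f omits exactly the value -5.

Omitted value: -5.
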